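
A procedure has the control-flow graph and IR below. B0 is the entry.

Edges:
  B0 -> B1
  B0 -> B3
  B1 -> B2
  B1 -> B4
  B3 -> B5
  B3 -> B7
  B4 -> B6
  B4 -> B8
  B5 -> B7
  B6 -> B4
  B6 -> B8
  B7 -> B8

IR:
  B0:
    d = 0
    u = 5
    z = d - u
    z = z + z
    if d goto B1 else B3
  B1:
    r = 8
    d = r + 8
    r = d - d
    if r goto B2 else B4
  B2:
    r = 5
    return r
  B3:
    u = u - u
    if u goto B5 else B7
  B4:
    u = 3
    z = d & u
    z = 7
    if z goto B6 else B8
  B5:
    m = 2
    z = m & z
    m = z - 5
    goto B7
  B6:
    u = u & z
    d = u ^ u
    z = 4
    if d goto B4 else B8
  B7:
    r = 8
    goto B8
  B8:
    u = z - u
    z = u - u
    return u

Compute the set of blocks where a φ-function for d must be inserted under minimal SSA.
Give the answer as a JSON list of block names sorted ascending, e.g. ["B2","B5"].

Answer: ["B4", "B8"]

Derivation:
idom tree: B1←B0 B2←B1 B3←B0 B4←B1 B5←B3 B6←B4 B7←B3 B8←B0
Dom∩ at merges:
  B4: preds {B1,B6}: {B0,B1} ∩ {B0,B1,B4,B6} = {B0,B1}; idom=B1
  B7: preds {B3,B5}: {B0,B3} ∩ {B0,B3,B5} = {B0,B3}; idom=B3
  B8: preds {B4,B6,B7}: {B0,B1,B4} ∩ {B0,B1,B4,B6} ∩ {B0,B3,B7} = {B0}; idom=B0

DF derivation:
  B4←B1: walk · to B1
  B4←B6: walk B6→B4 to B1
  B7←B3: walk · to B3
  B7←B5: walk B5 to B3
  B8←B4: walk B4→B1 to B0
  B8←B6: walk B6→B4→B1 to B0
  B8←B7: walk B7→B3 to B0
  B0: DF=∅
  B1: DF={B8}
  B2: DF=∅
  B3: DF={B8}
  B4: DF={B4,B8}
  B5: DF={B7}
  B6: DF={B4,B8}
  B7: DF={B8}
  B8: DF=∅

φ for d: defs {B0,B1,B6}
  DF⁺ = {B4,B8}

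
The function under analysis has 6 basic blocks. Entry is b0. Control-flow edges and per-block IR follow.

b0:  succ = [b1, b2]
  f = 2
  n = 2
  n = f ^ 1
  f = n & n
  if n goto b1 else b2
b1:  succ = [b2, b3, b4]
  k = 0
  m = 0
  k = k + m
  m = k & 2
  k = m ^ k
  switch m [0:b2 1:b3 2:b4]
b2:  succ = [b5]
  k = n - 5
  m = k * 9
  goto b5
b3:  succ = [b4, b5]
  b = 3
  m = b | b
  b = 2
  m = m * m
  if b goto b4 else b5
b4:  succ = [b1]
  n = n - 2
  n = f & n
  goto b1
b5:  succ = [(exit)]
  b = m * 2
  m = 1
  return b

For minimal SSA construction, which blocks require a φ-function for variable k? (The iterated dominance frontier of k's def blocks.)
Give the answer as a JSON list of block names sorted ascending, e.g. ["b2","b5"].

idom tree: b1←b0 b2←b0 b3←b1 b4←b1 b5←b0
Join-block Dom:
  b1: preds {b0,b4}: {b0} ∩ {b0,b1,b4} = {b0}; idom=b0
  b2: preds {b0,b1}: {b0} ∩ {b0,b1} = {b0}; idom=b0
  b4: preds {b1,b3}: {b0,b1} ∩ {b0,b1,b3} = {b0,b1}; idom=b1
  b5: preds {b2,b3}: {b0,b2} ∩ {b0,b1,b3} = {b0}; idom=b0

Frontier:
  b1←b0: walk · to b0
  b1←b4: walk b4→b1 to b0
  b2←b0: walk · to b0
  b2←b1: walk b1 to b0
  b4←b1: walk · to b1
  b4←b3: walk b3 to b1
  b5←b2: walk b2 to b0
  b5←b3: walk b3→b1 to b0
  b0 → ∅
  b1 → {b1,b2,b5}
  b2 → {b5}
  b3 → {b4,b5}
  b4 → {b1}
  b5 → ∅

φ for k: defs {b1,b2}
  DF⁺ = {b1,b2,b5}

Answer: ["b1", "b2", "b5"]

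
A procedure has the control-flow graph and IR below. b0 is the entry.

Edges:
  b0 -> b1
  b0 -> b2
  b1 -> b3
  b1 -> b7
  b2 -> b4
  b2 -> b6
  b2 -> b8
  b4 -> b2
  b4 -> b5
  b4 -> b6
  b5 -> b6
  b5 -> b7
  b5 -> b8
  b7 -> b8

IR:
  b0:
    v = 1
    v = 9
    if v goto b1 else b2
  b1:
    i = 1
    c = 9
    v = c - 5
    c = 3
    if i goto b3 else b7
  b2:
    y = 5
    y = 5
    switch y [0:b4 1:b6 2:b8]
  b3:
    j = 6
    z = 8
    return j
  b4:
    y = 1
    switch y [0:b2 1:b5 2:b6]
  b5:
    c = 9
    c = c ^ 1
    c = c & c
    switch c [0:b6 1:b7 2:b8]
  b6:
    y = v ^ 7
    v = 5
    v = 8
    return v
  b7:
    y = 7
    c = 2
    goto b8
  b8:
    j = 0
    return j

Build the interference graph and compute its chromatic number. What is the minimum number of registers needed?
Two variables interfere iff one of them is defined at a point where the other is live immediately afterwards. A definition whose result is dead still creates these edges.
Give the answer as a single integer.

Per-block:
  b0: {v} / ∅
  b1: {c,i,v} / ∅
  b2: {y} / ∅
  b3: {j,z} / ∅
  b4: {y} / ∅
  b5: {c} / ∅
  b6: {v,y} / {v}
  b7: {c,y} / ∅
  b8: {j} / ∅

Live sets:
  live b0: ∅→{v}
  live b1: ∅→∅
  live b2: {v}→{v}
  live b3: ∅→∅
  live b4: {v}→{v}
  live b5: {v}→{v}
  live b6: {v}→∅
  live b7: ∅→∅
  live b8: ∅→∅

Interfere edges:
  c↔{i,v}
  i↔{c,v}
  j↔{z}
  v↔{c,i,y}
  y↔{v}
  z↔{j}

Chromatic number:
  lower bound: {c,i,v} mutually conflict ⇒ χ ≥ 3
  3-colouring: c0={j,v}  c1={c,y,z}  c2={i}
  χ = 3

Answer: 3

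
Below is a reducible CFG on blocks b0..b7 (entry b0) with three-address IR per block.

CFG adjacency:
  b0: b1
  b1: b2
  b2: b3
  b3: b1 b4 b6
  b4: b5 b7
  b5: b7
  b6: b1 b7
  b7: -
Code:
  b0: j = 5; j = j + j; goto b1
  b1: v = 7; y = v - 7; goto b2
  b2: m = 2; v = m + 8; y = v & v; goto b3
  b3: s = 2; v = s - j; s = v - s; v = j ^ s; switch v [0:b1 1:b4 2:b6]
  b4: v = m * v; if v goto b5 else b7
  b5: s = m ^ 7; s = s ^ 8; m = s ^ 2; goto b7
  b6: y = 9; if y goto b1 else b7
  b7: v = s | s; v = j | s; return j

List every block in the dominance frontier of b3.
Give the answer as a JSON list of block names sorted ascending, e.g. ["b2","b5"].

Answer: ["b1"]

Working:
idom tree: b1←b0 b2←b1 b3←b2 b4←b3 b5←b4 b6←b3 b7←b3
Join-block Dom:
  b1: preds {b0,b3,b6}: {b0} ∩ {b0,b1,b2,b3} ∩ {b0,b1,b2,b3,b6} = {b0}; idom=b0
  b7: preds {b4,b5,b6}: {b0,b1,b2,b3,b4} ∩ {b0,b1,b2,b3,b4,b5} ∩ {b0,b1,b2,b3,b6} = {b0,b1,b2,b3}; idom=b3

DF walk-up:
  b1←b0: walk · to b0
  b1←b3: walk b3→b2→b1 to b0
  b1←b6: walk b6→b3→b2→b1 to b0
  b7←b4: walk b4 to b3
  b7←b5: walk b5→b4 to b3
  b7←b6: walk b6 to b3
  DF(b0)=∅
  DF(b1)={b1}
  DF(b2)={b1}
  DF(b3)={b1}
  DF(b4)={b7}
  DF(b5)={b7}
  DF(b6)={b1,b7}
  DF(b7)=∅

DF(b3) = ["b1"]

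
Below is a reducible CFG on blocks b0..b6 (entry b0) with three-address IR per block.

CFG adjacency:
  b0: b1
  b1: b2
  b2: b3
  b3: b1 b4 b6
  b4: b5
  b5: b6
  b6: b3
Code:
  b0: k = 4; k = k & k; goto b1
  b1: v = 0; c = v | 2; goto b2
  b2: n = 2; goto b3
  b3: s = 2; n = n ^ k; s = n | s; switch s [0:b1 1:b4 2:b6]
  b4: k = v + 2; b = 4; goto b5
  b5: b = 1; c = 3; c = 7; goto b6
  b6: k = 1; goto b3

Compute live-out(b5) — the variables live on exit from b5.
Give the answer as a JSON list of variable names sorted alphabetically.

def/use:
  b0: {k} / ∅
  b1: {c,v} / ∅
  b2: {n} / ∅
  b3: {n,s} / {k,n}
  b4: {b,k} / {v}
  b5: {b,c} / ∅
  b6: {k} / ∅

Live sets:
  live b0: ∅→{k}
  live b1: {k}→{k,v}
  live b2: {k,v}→{k,n,v}
  live b3: {k,n,v}→{k,n,v}
  live b4: {n,v}→{n,v}
  live b5: {n,v}→{n,v}
  live b6: {n,v}→{k,n,v}

live-out(b5) = ["n", "v"]

Answer: ["n", "v"]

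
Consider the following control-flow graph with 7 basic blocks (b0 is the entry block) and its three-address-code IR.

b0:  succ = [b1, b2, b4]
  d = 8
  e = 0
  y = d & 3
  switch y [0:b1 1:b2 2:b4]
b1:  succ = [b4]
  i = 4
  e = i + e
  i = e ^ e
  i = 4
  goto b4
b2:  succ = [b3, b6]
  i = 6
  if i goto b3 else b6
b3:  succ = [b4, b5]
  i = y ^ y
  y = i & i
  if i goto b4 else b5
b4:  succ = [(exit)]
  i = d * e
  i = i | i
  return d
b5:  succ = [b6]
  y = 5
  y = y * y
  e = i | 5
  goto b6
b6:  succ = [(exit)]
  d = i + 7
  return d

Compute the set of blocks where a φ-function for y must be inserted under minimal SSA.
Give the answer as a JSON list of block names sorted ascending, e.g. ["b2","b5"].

idom tree: b1←b0 b2←b0 b3←b2 b4←b0 b5←b3 b6←b2
Join-block Dom:
  b4: preds {b0,b1,b3}: {b0} ∩ {b0,b1} ∩ {b0,b2,b3} = {b0}; idom=b0
  b6: preds {b2,b5}: {b0,b2} ∩ {b0,b2,b3,b5} = {b0,b2}; idom=b2

DF derivation:
  join b4 pred b0: · stop@b0
  join b4 pred b1: b1 stop@b0
  join b4 pred b3: b3→b2 stop@b0
  join b6 pred b2: · stop@b2
  join b6 pred b5: b5→b3 stop@b2
  DF(b0)=∅
  DF(b1)={b4}
  DF(b2)={b4}
  DF(b3)={b4,b6}
  DF(b4)=∅
  DF(b5)={b6}
  DF(b6)=∅

φ for y: defs {b0,b3,b5}
  DF⁺ = {b4,b6}

Answer: ["b4", "b6"]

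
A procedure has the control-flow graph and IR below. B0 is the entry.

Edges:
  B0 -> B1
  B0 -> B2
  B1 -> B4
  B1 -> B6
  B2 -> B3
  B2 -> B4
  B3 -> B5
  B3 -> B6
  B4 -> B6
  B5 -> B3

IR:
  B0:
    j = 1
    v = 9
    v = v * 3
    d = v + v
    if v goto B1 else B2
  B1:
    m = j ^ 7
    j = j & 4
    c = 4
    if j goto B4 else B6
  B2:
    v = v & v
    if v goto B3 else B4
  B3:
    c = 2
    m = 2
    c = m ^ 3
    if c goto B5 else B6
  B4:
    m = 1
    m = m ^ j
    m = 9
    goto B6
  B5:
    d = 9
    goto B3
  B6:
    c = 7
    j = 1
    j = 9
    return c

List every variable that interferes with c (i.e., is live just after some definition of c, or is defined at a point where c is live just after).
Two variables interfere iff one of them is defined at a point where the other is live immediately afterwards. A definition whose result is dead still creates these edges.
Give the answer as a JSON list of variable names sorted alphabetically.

def/use:
  B0: def={d,j,v} ue=∅
  B1: def={c,j,m} ue={j}
  B2: def={v} ue={v}
  B3: def={c,m} ue=∅
  B4: def={m} ue={j}
  B5: def={d} ue=∅
  B6: def={c,j} ue=∅

Backward fixpoint:
  live B0: ∅→{j,v}
  live B1: {j}→{j}
  live B2: {j,v}→{j}
  live B3: ∅→∅
  live B4: {j}→∅
  live B5: ∅→∅
  live B6: ∅→∅

Conflict graph:
  c — {j}
  d — {j,v}
  j — {c,d,m,v}
  m — {j}
  v — {d,j}

N(c) = ["j"]

Answer: ["j"]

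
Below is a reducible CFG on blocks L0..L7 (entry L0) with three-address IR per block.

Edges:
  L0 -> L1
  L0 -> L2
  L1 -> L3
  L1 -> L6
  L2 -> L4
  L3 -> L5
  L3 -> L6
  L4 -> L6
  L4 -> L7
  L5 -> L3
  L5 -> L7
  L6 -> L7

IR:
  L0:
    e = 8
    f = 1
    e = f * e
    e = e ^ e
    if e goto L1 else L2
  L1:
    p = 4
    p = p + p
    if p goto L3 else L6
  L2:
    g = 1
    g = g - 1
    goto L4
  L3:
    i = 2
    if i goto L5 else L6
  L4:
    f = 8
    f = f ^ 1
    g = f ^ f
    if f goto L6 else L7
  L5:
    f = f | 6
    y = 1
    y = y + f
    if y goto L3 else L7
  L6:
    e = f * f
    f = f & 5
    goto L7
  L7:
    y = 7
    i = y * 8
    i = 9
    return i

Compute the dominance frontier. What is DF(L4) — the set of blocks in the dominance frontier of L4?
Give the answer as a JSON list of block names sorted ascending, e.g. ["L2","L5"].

idom tree: L1←L0 L2←L0 L3←L1 L4←L2 L5←L3 L6←L0 L7←L0
Dom∩ at merges:
  L3: preds {L1,L5}: {L0,L1} ∩ {L0,L1,L3,L5} = {L0,L1}; idom=L1
  L6: preds {L1,L3,L4}: {L0,L1} ∩ {L0,L1,L3} ∩ {L0,L2,L4} = {L0}; idom=L0
  L7: preds {L4,L5,L6}: {L0,L2,L4} ∩ {L0,L1,L3,L5} ∩ {L0,L6} = {L0}; idom=L0

DF walk-up:
  join L3 pred L1: · stop@L1
  join L3 pred L5: L5→L3 stop@L1
  join L6 pred L1: L1 stop@L0
  join L6 pred L3: L3→L1 stop@L0
  join L6 pred L4: L4→L2 stop@L0
  join L7 pred L4: L4→L2 stop@L0
  join L7 pred L5: L5→L3→L1 stop@L0
  join L7 pred L6: L6 stop@L0
  DF(L0)=∅
  DF(L1)={L6,L7}
  DF(L2)={L6,L7}
  DF(L3)={L3,L6,L7}
  DF(L4)={L6,L7}
  DF(L5)={L3,L7}
  DF(L6)={L7}
  DF(L7)=∅

DF(L4) = ["L6", "L7"]

Answer: ["L6", "L7"]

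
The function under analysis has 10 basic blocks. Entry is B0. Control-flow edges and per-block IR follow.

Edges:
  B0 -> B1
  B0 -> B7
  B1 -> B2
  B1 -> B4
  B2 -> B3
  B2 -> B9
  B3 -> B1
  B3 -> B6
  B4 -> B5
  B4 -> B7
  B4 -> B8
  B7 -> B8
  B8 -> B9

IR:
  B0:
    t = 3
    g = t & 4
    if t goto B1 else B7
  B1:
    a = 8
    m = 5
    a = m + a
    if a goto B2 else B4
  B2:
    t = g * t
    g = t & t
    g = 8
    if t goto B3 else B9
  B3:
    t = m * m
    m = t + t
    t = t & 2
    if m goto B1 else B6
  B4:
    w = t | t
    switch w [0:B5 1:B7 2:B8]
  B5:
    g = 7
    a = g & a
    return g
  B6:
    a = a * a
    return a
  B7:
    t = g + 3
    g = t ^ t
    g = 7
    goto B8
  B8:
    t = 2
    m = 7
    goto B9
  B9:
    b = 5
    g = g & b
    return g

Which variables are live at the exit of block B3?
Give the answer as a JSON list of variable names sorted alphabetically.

Answer: ["a", "g", "t"]

Analysis:
def/use:
  B0: def={g,t} ue=∅
  B1: def={a,m} ue=∅
  B2: def={g,t} ue={g,t}
  B3: def={m,t} ue={m}
  B4: def={w} ue={t}
  B5: def={a,g} ue={a}
  B6: def={a} ue={a}
  B7: def={g,t} ue={g}
  B8: def={m,t} ue=∅
  B9: def={b,g} ue={g}

Live sets:
  B0: in=∅ out={g,t}
  B1: in={g,t} out={a,g,m,t}
  B2: in={a,g,m,t} out={a,g,m}
  B3: in={a,g,m} out={a,g,t}
  B4: in={a,g,t} out={a,g}
  B5: in={a} out=∅
  B6: in={a} out=∅
  B7: in={g} out={g}
  B8: in={g} out={g}
  B9: in={g} out=∅

live-out(B3) = ["a", "g", "t"]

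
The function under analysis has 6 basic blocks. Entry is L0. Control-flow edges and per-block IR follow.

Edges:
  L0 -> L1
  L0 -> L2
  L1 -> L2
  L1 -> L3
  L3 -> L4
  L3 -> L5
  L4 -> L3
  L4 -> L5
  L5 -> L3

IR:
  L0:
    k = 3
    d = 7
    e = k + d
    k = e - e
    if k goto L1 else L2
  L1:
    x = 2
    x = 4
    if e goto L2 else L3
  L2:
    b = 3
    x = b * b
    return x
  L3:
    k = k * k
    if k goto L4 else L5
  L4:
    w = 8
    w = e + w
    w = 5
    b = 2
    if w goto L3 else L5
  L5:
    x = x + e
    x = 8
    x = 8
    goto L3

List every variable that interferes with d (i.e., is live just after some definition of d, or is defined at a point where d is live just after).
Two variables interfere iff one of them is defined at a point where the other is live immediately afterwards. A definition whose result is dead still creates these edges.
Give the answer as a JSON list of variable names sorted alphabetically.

Answer: ["k"]

Working:
Per-block:
  L0: {d,e,k} / ∅
  L1: {x} / {e}
  L2: {b,x} / ∅
  L3: {k} / {k}
  L4: {b,w} / {e}
  L5: {x} / {e,x}

Liveness:
  live L0: ∅→{e,k}
  live L1: {e,k}→{e,k,x}
  live L2: ∅→∅
  live L3: {e,k,x}→{e,k,x}
  live L4: {e,k,x}→{e,k,x}
  live L5: {e,k,x}→{e,k,x}

Interference:
  b: {e,k,w,x}
  d: {k}
  e: {b,k,w,x}
  k: {b,d,e,w,x}
  w: {b,e,k,x}
  x: {b,e,k,w}

N(d) = ["k"]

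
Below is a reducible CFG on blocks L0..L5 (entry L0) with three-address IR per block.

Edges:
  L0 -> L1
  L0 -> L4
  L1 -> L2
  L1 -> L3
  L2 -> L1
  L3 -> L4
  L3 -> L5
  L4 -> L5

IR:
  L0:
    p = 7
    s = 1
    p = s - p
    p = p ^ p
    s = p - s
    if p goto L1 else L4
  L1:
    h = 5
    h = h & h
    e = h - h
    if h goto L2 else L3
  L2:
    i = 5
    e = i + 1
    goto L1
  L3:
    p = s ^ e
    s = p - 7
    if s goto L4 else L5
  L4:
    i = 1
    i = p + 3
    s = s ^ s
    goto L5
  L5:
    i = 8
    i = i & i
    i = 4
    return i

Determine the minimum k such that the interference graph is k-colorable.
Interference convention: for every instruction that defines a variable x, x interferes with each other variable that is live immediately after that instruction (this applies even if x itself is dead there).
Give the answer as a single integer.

Per-block:
  L0 def {p,s} use ∅
  L1 def {e,h} use ∅
  L2 def {e,i} use ∅
  L3 def {p,s} use {e,s}
  L4 def {i,s} use {p,s}
  L5 def {i} use ∅

Liveness:
  L0: in=∅ out={p,s}
  L1: in={s} out={e,s}
  L2: in={s} out={s}
  L3: in={e,s} out={p,s}
  L4: in={p,s} out=∅
  L5: in=∅ out=∅

Interfere edges:
  e — {h,s}
  h — {e,s}
  i — {p,s}
  p — {i,s}
  s — {e,h,i,p}

Registers:
  clique {e,h,s} ⇒ need ≥ 3
  3-colouring: r0={s}  r1={e,i}  r2={h,p}
  χ = 3

Answer: 3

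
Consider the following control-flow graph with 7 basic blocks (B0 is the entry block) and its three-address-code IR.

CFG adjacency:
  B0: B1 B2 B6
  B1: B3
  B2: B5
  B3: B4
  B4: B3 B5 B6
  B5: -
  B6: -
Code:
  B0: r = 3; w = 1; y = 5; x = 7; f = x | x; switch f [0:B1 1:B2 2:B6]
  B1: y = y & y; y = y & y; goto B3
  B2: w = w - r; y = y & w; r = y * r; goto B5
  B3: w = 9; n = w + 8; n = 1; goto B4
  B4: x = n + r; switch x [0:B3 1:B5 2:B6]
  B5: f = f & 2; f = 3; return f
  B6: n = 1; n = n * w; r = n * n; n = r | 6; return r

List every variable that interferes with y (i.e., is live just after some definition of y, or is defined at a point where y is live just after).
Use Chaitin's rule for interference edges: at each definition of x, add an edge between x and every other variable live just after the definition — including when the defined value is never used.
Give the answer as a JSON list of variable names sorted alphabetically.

Per-block:
  B0: def={f,r,w,x,y} ue=∅
  B1: def={y} ue={y}
  B2: def={r,w,y} ue={r,w,y}
  B3: def={n,w} ue=∅
  B4: def={x} ue={n,r}
  B5: def={f} ue={f}
  B6: def={n,r} ue={w}

Live sets:
  B0: in=∅ out={f,r,w,y}
  B1: in={f,r,y} out={f,r}
  B2: in={f,r,w,y} out={f}
  B3: in={f,r} out={f,n,r,w}
  B4: in={f,n,r,w} out={f,r,w}
  B5: in={f} out=∅
  B6: in={w} out=∅

Interference:
  f↔{n,r,w,x,y}
  n↔{f,r,w}
  r↔{f,n,w,x,y}
  w↔{f,n,r,x,y}
  x↔{f,r,w,y}
  y↔{f,r,w,x}

N(y) = ["f", "r", "w", "x"]

Answer: ["f", "r", "w", "x"]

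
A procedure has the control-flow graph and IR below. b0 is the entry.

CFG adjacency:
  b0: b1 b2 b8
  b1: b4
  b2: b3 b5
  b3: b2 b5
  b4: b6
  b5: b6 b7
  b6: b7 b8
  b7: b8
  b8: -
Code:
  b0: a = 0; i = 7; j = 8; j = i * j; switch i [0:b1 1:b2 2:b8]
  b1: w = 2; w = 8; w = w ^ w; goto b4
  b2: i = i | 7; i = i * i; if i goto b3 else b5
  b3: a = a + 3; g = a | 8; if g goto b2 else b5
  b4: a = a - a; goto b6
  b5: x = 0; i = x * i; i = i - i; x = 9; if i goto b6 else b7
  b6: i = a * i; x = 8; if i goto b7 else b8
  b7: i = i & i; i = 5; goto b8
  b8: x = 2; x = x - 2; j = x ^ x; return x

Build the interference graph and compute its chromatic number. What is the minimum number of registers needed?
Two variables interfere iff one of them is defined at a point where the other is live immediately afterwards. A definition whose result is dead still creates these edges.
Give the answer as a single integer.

def/use:
  b0 def {a,i,j} use ∅
  b1 def {w} use ∅
  b2 def {i} use {i}
  b3 def {a,g} use {a}
  b4 def {a} use {a}
  b5 def {i,x} use {i}
  b6 def {i,x} use {a,i}
  b7 def {i} use {i}
  b8 def {j,x} use ∅

Backward fixpoint:
  b0 li=∅ lo={a,i}
  b1 li={a,i} lo={a,i}
  b2 li={a,i} lo={a,i}
  b3 li={a,i} lo={a,i}
  b4 li={a,i} lo={a,i}
  b5 li={a,i} lo={a,i}
  b6 li={a,i} lo={i}
  b7 li={i} lo=∅
  b8 li=∅ lo=∅

Conflict graph:
  a↔{g,i,j,w,x}
  g↔{a,i}
  i↔{a,g,j,w,x}
  j↔{a,i,x}
  w↔{a,i}
  x↔{a,i,j}

Colouring:
  clique {a,i,j,x} ⇒ need ≥ 4
  4-colouring: R0={a}  R1={i}  R2={g,j,w}  R3={x}
  χ = 4

Answer: 4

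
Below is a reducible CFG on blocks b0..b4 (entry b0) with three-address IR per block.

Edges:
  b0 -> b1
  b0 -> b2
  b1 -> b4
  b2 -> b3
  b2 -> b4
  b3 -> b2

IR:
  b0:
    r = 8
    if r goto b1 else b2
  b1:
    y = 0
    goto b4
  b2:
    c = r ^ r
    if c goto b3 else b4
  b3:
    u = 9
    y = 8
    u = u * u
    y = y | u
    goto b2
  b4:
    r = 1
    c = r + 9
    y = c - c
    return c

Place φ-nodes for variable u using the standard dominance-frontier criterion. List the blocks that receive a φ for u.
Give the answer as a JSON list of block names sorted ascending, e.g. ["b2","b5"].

idom tree: b1←b0 b2←b0 b3←b2 b4←b0
Dom∩ at merges:
  b2: preds {b0,b3}: {b0} ∩ {b0,b2,b3} = {b0}; idom=b0
  b4: preds {b1,b2}: {b0,b1} ∩ {b0,b2} = {b0}; idom=b0

Frontier:
  b2←b0: walk · to b0
  b2←b3: walk b3→b2 to b0
  b4←b1: walk b1 to b0
  b4←b2: walk b2 to b0
  b0 → ∅
  b1 → {b4}
  b2 → {b2,b4}
  b3 → {b2}
  b4 → ∅

φ for u: defs {b3}
  DF⁺ = {b2,b4}

Answer: ["b2", "b4"]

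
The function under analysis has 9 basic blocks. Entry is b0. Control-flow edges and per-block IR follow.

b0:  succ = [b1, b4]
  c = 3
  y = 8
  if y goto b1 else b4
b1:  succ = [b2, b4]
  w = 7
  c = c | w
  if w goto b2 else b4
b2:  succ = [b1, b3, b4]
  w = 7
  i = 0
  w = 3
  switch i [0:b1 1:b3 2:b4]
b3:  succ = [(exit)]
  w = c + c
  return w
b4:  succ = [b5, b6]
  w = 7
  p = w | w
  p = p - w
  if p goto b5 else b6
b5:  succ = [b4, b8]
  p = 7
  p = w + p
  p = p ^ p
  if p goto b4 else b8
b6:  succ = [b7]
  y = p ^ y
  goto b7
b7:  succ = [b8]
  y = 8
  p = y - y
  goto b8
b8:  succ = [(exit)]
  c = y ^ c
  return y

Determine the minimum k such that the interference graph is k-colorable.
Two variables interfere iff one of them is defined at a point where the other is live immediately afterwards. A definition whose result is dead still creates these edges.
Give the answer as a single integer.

def/use:
  b0 def {c,y} use ∅
  b1 def {c,w} use {c}
  b2 def {i,w} use ∅
  b3 def {w} use {c}
  b4 def {p,w} use ∅
  b5 def {p} use {w}
  b6 def {y} use {p,y}
  b7 def {p,y} use ∅
  b8 def {c} use {c,y}

Backward fixpoint:
  b0 li=∅ lo={c,y}
  b1 li={c,y} lo={c,y}
  b2 li={c,y} lo={c,y}
  b3 li={c} lo=∅
  b4 li={c,y} lo={c,p,w,y}
  b5 li={c,w,y} lo={c,y}
  b6 li={c,p,y} lo={c}
  b7 li={c} lo={c,y}
  b8 li={c,y} lo=∅

Interfere edges:
  c — {i,p,w,y}
  i — {c,w,y}
  p — {c,w,y}
  w — {c,i,p,y}
  y — {c,i,p,w}

Colouring:
  {c,i,w,y} pairwise interfere (4-clique) ⇒ χ ≥ 4
  4-colouring: c0={c}  c1={w}  c2={y}  c3={i,p}
  χ = 4

Answer: 4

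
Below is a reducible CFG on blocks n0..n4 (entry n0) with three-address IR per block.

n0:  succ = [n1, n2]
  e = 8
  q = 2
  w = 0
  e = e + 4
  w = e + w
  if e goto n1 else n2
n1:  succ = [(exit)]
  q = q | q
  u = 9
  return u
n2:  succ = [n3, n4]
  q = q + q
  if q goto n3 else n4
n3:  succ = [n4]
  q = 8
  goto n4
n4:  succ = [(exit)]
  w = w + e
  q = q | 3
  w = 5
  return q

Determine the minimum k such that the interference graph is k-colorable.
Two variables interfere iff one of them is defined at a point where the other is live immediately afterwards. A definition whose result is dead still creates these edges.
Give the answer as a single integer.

Per-block:
  n0: {e,q,w} / ∅
  n1: {q,u} / {q}
  n2: {q} / {q}
  n3: {q} / ∅
  n4: {q,w} / {e,q,w}

Backward fixpoint:
  n0 li=∅ lo={e,q,w}
  n1 li={q} lo=∅
  n2 li={e,q,w} lo={e,q,w}
  n3 li={e,w} lo={e,q,w}
  n4 li={e,q,w} lo=∅

Conflict graph:
  e↔{q,w}
  q↔{e,w}
  u↔∅
  w↔{e,q}

Chromatic number:
  clique {e,q,w} ⇒ need ≥ 3
  assign e→c0 q→c1 u→c0 w→c2 — no edge inside a register ⇒ χ ≤ 3
  χ = 3

Answer: 3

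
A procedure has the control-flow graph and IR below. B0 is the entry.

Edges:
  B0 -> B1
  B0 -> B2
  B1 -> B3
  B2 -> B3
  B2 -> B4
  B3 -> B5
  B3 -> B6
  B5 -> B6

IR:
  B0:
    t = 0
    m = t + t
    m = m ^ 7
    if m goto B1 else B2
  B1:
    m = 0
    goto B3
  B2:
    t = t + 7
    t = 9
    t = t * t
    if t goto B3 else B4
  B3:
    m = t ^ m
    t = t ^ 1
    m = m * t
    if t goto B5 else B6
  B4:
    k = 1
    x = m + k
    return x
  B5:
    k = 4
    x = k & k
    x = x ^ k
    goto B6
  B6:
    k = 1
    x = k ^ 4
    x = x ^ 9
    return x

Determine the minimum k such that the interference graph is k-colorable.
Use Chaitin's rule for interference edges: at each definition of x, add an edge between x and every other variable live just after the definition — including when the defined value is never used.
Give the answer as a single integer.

Answer: 2

Analysis:
Per-block:
  B0: {m,t} / ∅
  B1: {m} / ∅
  B2: {t} / {t}
  B3: {m,t} / {m,t}
  B4: {k,x} / {m}
  B5: {k,x} / ∅
  B6: {k,x} / ∅

Backward fixpoint:
  live B0: ∅→{m,t}
  live B1: {t}→{m,t}
  live B2: {m,t}→{m,t}
  live B3: {m,t}→∅
  live B4: {m}→∅
  live B5: ∅→∅
  live B6: ∅→∅

Conflict graph:
  k↔{m,x}
  m↔{k,t}
  t↔{m}
  x↔{k}

Chromatic number:
  lower bound: {k,m} mutually conflict ⇒ χ ≥ 2
  2-colouring: R0={k,t}  R1={m,x}
  χ = 2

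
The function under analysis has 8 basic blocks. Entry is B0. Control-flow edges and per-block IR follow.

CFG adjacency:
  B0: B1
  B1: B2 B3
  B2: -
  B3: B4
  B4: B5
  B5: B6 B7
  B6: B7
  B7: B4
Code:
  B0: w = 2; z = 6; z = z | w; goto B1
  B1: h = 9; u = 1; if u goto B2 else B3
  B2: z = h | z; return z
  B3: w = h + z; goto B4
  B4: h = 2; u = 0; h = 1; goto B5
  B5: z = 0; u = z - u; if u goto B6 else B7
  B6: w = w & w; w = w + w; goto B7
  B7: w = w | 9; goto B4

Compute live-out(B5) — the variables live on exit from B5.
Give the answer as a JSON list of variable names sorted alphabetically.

def/use:
  B0 def {w,z} use ∅
  B1 def {h,u} use ∅
  B2 def {z} use {h,z}
  B3 def {w} use {h,z}
  B4 def {h,u} use ∅
  B5 def {u,z} use {u}
  B6 def {w} use {w}
  B7 def {w} use {w}

Liveness:
  B0: in=∅ out={z}
  B1: in={z} out={h,z}
  B2: in={h,z} out=∅
  B3: in={h,z} out={w}
  B4: in={w} out={u,w}
  B5: in={u,w} out={w}
  B6: in={w} out={w}
  B7: in={w} out={w}

live-out(B5) = ["w"]

Answer: ["w"]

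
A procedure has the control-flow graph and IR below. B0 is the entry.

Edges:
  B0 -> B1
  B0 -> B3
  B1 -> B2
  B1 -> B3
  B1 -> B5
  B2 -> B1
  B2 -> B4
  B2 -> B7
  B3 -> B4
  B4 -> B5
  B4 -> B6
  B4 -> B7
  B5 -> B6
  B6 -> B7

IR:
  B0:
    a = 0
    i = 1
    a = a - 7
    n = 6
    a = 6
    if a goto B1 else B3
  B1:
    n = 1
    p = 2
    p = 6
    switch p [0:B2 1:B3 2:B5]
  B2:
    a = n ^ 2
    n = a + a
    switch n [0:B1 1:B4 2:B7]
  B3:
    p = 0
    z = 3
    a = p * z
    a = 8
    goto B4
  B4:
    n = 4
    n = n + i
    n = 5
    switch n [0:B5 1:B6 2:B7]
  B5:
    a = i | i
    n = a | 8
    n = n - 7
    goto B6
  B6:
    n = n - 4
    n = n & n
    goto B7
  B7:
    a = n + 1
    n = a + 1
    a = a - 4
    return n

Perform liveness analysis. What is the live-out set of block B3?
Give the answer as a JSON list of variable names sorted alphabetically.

Block summaries:
  B0: def={a,i,n} ue=∅
  B1: def={n,p} ue=∅
  B2: def={a,n} ue={n}
  B3: def={a,p,z} ue=∅
  B4: def={n} ue={i}
  B5: def={a,n} ue={i}
  B6: def={n} ue={n}
  B7: def={a,n} ue={n}

Liveness:
  B0: in=∅ out={i}
  B1: in={i} out={i,n}
  B2: in={i,n} out={i,n}
  B3: in={i} out={i}
  B4: in={i} out={i,n}
  B5: in={i} out={n}
  B6: in={n} out={n}
  B7: in={n} out=∅

live-out(B3) = ["i"]

Answer: ["i"]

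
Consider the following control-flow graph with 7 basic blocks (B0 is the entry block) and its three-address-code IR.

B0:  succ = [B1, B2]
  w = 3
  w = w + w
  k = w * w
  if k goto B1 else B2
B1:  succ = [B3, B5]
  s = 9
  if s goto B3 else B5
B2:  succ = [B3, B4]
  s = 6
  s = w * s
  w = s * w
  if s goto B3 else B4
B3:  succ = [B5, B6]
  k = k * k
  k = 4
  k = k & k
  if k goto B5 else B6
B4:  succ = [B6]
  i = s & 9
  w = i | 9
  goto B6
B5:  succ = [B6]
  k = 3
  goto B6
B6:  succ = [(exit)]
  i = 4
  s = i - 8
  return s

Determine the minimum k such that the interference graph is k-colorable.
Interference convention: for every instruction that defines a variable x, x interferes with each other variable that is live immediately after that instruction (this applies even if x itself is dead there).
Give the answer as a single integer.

Answer: 3

Working:
Block summaries:
  B0: def={k,w} ue=∅
  B1: def={s} ue=∅
  B2: def={s,w} ue={w}
  B3: def={k} ue={k}
  B4: def={i,w} ue={s}
  B5: def={k} ue=∅
  B6: def={i,s} ue=∅

Backward fixpoint:
  B0 li=∅ lo={k,w}
  B1 li={k} lo={k}
  B2 li={k,w} lo={k,s}
  B3 li={k} lo=∅
  B4 li={s} lo=∅
  B5 li=∅ lo=∅
  B6 li=∅ lo=∅

Interfere edges:
  i — ∅
  k — {s,w}
  s — {k,w}
  w — {k,s}

Registers:
  {k,s,w} pairwise interfere (3-clique) ⇒ χ ≥ 3
  assign i→c0 k→c0 s→c1 w→c2 — no edge inside a register ⇒ χ ≤ 3
  χ = 3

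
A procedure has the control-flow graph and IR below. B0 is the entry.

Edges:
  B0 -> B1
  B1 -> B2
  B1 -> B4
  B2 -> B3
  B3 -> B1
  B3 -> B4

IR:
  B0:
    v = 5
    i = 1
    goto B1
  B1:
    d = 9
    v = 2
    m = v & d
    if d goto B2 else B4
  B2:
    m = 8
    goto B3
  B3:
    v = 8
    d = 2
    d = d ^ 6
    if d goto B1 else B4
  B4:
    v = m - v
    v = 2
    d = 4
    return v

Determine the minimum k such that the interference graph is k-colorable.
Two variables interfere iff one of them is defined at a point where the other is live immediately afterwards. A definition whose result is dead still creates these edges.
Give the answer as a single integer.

Answer: 3

Working:
Block summaries:
  B0: def={i,v} ue=∅
  B1: def={d,m,v} ue=∅
  B2: def={m} ue=∅
  B3: def={d,v} ue=∅
  B4: def={d,v} ue={m,v}

Liveness:
  live B0: ∅→∅
  live B1: ∅→{m,v}
  live B2: ∅→{m}
  live B3: {m}→{m,v}
  live B4: {m,v}→∅

Interference:
  d↔{m,v}
  i↔∅
  m↔{d,v}
  v↔{d,m}

Chromatic number:
  {d,m,v} pairwise interfere (3-clique) ⇒ χ ≥ 3
  assign d→R0 i→R0 m→R1 v→R2 — no edge inside a register ⇒ χ ≤ 3
  χ = 3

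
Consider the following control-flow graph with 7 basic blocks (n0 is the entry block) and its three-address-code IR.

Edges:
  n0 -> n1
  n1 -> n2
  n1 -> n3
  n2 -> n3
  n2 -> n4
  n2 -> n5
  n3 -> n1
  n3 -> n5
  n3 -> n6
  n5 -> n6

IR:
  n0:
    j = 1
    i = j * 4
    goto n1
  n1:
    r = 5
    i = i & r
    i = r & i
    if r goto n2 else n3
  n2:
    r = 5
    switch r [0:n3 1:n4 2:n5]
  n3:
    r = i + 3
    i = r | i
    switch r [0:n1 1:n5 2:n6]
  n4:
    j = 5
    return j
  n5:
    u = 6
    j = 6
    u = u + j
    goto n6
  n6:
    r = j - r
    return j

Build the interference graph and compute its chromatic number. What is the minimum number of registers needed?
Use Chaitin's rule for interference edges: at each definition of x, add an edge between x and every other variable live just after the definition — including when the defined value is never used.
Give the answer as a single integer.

Answer: 3

Derivation:
Block summaries:
  n0: def={i,j} ue=∅
  n1: def={i,r} ue={i}
  n2: def={r} ue=∅
  n3: def={i,r} ue={i}
  n4: def={j} ue=∅
  n5: def={j,u} ue=∅
  n6: def={r} ue={j,r}

Live sets:
  live n0: ∅→{i,j}
  live n1: {i,j}→{i,j}
  live n2: {i,j}→{i,j,r}
  live n3: {i,j}→{i,j,r}
  live n4: ∅→∅
  live n5: {r}→{j,r}
  live n6: {j,r}→∅

Interference:
  i↔{j,r}
  j↔{i,r,u}
  r↔{i,j,u}
  u↔{j,r}

Colouring:
  {i,j,r} pairwise interfere (3-clique) ⇒ χ ≥ 3
  3-colouring: c0={j}  c1={r}  c2={i,u}
  χ = 3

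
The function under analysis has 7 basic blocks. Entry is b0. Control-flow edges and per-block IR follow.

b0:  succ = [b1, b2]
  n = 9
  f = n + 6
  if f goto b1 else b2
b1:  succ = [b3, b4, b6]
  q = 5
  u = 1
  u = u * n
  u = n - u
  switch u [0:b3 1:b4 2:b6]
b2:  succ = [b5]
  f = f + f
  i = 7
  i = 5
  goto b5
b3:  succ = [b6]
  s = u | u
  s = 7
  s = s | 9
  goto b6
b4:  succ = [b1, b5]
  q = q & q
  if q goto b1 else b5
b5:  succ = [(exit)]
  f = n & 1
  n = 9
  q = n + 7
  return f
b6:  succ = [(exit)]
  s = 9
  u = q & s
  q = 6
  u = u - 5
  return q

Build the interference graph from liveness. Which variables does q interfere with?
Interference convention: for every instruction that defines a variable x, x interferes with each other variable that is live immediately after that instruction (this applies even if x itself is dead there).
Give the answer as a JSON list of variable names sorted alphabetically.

Per-block:
  b0: def={f,n} ue=∅
  b1: def={q,u} ue={n}
  b2: def={f,i} ue={f}
  b3: def={s} ue={u}
  b4: def={q} ue={q}
  b5: def={f,n,q} ue={n}
  b6: def={q,s,u} ue={q}

Live sets:
  b0 li=∅ lo={f,n}
  b1 li={n} lo={n,q,u}
  b2 li={f,n} lo={n}
  b3 li={q,u} lo={q}
  b4 li={n,q} lo={n}
  b5 li={n} lo=∅
  b6 li={q} lo=∅

Interference:
  f — {n,q}
  i — {n}
  n — {f,i,q,u}
  q — {f,n,s,u}
  s — {q}
  u — {n,q}

N(q) = ["f", "n", "s", "u"]

Answer: ["f", "n", "s", "u"]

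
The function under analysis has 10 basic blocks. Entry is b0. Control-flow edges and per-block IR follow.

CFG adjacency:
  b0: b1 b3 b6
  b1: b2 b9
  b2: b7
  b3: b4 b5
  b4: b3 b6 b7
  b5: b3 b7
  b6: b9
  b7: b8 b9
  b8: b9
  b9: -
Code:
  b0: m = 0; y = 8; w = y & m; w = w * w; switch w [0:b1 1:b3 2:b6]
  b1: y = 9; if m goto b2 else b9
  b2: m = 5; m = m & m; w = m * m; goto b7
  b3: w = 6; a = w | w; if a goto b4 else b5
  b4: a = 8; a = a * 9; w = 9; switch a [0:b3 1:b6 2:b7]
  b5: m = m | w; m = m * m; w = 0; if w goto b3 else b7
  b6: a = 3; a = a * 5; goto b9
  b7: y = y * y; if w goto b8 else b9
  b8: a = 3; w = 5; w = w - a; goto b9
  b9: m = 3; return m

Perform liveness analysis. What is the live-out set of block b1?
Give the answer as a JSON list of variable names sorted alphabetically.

Answer: ["y"]

Analysis:
Block summaries:
  b0 def {m,w,y} use ∅
  b1 def {y} use {m}
  b2 def {m,w} use ∅
  b3 def {a,w} use ∅
  b4 def {a,w} use ∅
  b5 def {m,w} use {m,w}
  b6 def {a} use ∅
  b7 def {y} use {w,y}
  b8 def {a,w} use ∅
  b9 def {m} use ∅

Backward fixpoint:
  b0 li=∅ lo={m,y}
  b1 li={m} lo={y}
  b2 li={y} lo={w,y}
  b3 li={m,y} lo={m,w,y}
  b4 li={m,y} lo={m,w,y}
  b5 li={m,w,y} lo={m,w,y}
  b6 li=∅ lo=∅
  b7 li={w,y} lo=∅
  b8 li=∅ lo=∅
  b9 li=∅ lo=∅

live-out(b1) = ["y"]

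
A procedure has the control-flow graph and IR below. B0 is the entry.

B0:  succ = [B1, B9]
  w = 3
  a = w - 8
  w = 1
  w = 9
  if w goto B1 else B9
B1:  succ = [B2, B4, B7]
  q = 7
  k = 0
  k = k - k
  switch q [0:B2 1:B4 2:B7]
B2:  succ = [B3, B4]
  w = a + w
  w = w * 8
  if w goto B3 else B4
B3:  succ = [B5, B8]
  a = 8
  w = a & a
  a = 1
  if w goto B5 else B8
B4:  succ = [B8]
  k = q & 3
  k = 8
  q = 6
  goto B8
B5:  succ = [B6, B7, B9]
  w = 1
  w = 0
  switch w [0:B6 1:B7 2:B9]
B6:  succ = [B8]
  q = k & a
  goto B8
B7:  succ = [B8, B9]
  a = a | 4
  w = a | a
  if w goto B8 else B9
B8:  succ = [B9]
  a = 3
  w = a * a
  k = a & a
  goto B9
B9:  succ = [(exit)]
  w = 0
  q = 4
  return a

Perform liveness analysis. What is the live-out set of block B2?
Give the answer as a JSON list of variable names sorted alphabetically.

Answer: ["k", "q"]

Derivation:
Block summaries:
  B0: def={a,w} ue=∅
  B1: def={k,q} ue=∅
  B2: def={w} ue={a,w}
  B3: def={a,w} ue=∅
  B4: def={k,q} ue={q}
  B5: def={w} ue=∅
  B6: def={q} ue={a,k}
  B7: def={a,w} ue={a}
  B8: def={a,k,w} ue=∅
  B9: def={q,w} ue={a}

Liveness:
  B0 li=∅ lo={a,w}
  B1 li={a,w} lo={a,k,q,w}
  B2 li={a,k,q,w} lo={k,q}
  B3 li={k} lo={a,k}
  B4 li={q} lo=∅
  B5 li={a,k} lo={a,k}
  B6 li={a,k} lo=∅
  B7 li={a} lo={a}
  B8 li=∅ lo={a}
  B9 li={a} lo=∅

live-out(B2) = ["k", "q"]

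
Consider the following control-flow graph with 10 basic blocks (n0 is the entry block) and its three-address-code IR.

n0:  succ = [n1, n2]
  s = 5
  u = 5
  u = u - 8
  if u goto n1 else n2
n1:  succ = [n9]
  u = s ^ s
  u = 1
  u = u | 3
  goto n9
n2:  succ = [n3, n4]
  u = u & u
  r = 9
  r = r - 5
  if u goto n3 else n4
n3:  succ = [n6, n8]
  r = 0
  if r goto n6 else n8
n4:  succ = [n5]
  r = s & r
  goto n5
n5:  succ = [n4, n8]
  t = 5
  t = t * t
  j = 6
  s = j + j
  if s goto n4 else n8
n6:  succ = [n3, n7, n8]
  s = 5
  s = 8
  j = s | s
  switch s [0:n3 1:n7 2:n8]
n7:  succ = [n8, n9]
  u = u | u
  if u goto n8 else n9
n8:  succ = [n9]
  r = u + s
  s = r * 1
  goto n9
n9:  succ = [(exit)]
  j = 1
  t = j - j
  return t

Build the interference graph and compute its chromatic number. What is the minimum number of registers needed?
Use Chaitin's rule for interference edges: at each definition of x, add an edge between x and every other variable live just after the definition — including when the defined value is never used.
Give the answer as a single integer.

Per-block:
  n0: {s,u} / ∅
  n1: {u} / {s}
  n2: {r,u} / {u}
  n3: {r} / ∅
  n4: {r} / {r,s}
  n5: {j,s,t} / ∅
  n6: {j,s} / ∅
  n7: {u} / {u}
  n8: {r,s} / {s,u}
  n9: {j,t} / ∅

Liveness:
  n0 li=∅ lo={s,u}
  n1 li={s} lo=∅
  n2 li={s,u} lo={r,s,u}
  n3 li={s,u} lo={s,u}
  n4 li={r,s,u} lo={r,u}
  n5 li={r,u} lo={r,s,u}
  n6 li={u} lo={s,u}
  n7 li={s,u} lo={s,u}
  n8 li={s,u} lo=∅
  n9 li=∅ lo=∅

Interference:
  j — {r,s,u}
  r — {j,s,t,u}
  s — {j,r,u}
  t — {r,u}
  u — {j,r,s,t}

Chromatic number:
  {j,r,s,u} pairwise interfere (4-clique) ⇒ χ ≥ 4
  assign j→c2 r→c0 s→c3 t→c2 u→c1 — no edge inside a register ⇒ χ ≤ 4
  χ = 4

Answer: 4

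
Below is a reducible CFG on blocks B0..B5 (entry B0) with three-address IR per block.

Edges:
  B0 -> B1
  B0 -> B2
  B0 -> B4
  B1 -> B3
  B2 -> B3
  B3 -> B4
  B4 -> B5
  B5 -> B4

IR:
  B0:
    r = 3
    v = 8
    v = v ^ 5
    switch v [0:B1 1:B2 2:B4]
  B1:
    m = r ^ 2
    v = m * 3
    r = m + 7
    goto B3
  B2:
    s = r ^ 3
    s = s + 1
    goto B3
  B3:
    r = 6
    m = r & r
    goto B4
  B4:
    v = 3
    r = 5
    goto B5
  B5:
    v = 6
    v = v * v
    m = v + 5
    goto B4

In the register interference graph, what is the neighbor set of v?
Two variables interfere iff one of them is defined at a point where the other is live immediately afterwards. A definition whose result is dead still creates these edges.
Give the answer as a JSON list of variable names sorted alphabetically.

Per-block:
  B0: def={r,v} ue=∅
  B1: def={m,r,v} ue={r}
  B2: def={s} ue={r}
  B3: def={m,r} ue=∅
  B4: def={r,v} ue=∅
  B5: def={m,v} ue=∅

Live sets:
  B0: in=∅ out={r}
  B1: in={r} out=∅
  B2: in={r} out=∅
  B3: in=∅ out=∅
  B4: in=∅ out=∅
  B5: in=∅ out=∅

Interfere edges:
  m: {v}
  r: {v}
  s: ∅
  v: {m,r}

N(v) = ["m", "r"]

Answer: ["m", "r"]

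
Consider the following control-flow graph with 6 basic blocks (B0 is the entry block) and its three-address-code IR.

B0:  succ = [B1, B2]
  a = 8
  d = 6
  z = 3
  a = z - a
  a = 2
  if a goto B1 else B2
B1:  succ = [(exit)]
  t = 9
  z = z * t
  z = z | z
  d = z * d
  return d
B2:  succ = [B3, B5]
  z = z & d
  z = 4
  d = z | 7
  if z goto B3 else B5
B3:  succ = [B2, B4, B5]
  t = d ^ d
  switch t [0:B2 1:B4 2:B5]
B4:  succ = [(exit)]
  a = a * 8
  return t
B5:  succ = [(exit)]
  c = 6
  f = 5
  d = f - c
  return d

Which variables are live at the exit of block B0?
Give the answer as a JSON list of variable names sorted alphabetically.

Per-block:
  B0: {a,d,z} / ∅
  B1: {d,t,z} / {d,z}
  B2: {d,z} / {d,z}
  B3: {t} / {d}
  B4: {a} / {a,t}
  B5: {c,d,f} / ∅

Liveness:
  B0: in=∅ out={a,d,z}
  B1: in={d,z} out=∅
  B2: in={a,d,z} out={a,d,z}
  B3: in={a,d,z} out={a,d,t,z}
  B4: in={a,t} out=∅
  B5: in=∅ out=∅

live-out(B0) = ["a", "d", "z"]

Answer: ["a", "d", "z"]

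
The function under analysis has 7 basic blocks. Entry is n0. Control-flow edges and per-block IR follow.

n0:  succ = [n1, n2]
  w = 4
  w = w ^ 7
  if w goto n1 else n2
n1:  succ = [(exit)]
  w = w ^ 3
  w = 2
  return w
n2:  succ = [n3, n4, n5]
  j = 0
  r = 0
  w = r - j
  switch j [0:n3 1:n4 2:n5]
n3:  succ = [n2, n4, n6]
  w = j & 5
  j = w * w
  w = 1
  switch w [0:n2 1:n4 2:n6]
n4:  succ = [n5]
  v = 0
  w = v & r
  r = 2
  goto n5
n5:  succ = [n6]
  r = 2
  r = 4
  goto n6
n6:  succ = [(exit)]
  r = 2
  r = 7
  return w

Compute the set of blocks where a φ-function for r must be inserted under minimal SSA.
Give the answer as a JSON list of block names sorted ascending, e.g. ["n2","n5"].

Answer: ["n2", "n5", "n6"]

Derivation:
idom tree: n1←n0 n2←n0 n3←n2 n4←n2 n5←n2 n6←n2
Dom at joins:
  n2: preds {n0,n3}: {n0} ∩ {n0,n2,n3} = {n0}; idom=n0
  n4: preds {n2,n3}: {n0,n2} ∩ {n0,n2,n3} = {n0,n2}; idom=n2
  n5: preds {n2,n4}: {n0,n2} ∩ {n0,n2,n4} = {n0,n2}; idom=n2
  n6: preds {n3,n5}: {n0,n2,n3} ∩ {n0,n2,n5} = {n0,n2}; idom=n2

DF walk-up:
  join n2 pred n0: · stop@n0
  join n2 pred n3: n3→n2 stop@n0
  join n4 pred n2: · stop@n2
  join n4 pred n3: n3 stop@n2
  join n5 pred n2: · stop@n2
  join n5 pred n4: n4 stop@n2
  join n6 pred n3: n3 stop@n2
  join n6 pred n5: n5 stop@n2
  n0 → ∅
  n1 → ∅
  n2 → {n2}
  n3 → {n2,n4,n6}
  n4 → {n5}
  n5 → {n6}
  n6 → ∅

φ for r: defs {n2,n4,n5,n6}
  DF⁺ = {n2,n5,n6}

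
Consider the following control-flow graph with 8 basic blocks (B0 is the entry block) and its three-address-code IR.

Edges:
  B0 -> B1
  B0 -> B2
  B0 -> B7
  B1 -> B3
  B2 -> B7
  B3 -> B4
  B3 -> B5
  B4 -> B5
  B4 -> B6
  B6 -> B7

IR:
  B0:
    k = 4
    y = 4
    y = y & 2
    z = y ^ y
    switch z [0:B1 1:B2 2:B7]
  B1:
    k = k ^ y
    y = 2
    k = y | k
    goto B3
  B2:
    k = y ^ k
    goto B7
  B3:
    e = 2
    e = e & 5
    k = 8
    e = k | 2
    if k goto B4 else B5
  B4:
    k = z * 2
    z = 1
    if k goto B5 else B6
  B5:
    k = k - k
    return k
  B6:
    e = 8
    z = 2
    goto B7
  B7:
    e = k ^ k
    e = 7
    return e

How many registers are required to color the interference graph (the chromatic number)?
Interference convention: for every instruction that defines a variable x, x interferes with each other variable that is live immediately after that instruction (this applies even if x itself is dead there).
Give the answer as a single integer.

def/use:
  B0: def={k,y,z} ue=∅
  B1: def={k,y} ue={k,y}
  B2: def={k} ue={k,y}
  B3: def={e,k} ue=∅
  B4: def={k,z} ue={z}
  B5: def={k} ue={k}
  B6: def={e,z} ue=∅
  B7: def={e} ue={k}

Live sets:
  live B0: ∅→{k,y,z}
  live B1: {k,y,z}→{z}
  live B2: {k,y}→{k}
  live B3: {z}→{k,z}
  live B4: {z}→{k}
  live B5: {k}→∅
  live B6: {k}→{k}
  live B7: {k}→∅

Conflict graph:
  e↔{k,z}
  k↔{e,y,z}
  y↔{k,z}
  z↔{e,k,y}

Chromatic number:
  lower bound: {e,k,z} mutually conflict ⇒ χ ≥ 3
  3-colouring: r0={k}  r1={z}  r2={e,y}
  χ = 3

Answer: 3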